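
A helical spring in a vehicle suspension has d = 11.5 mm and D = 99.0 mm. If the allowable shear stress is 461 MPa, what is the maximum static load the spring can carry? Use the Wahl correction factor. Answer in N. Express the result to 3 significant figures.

C = D/d = 99.0/11.5 = 8.6087
K_W = (4C−1)/(4C−4) + 0.615/C = 33.435/30.435 + 0.0714 = 1.1700
τ_max = K·8FD/(πd³) → F_max = τ_allow·πd³/(8DK)
F_max = 461·π·11.5³/(8·99.0·1.1700) = 2.2026e+06/926.65 = 2377 N

2380 N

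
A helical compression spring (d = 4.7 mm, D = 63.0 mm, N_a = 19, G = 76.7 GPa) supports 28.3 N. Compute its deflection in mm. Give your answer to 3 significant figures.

28.7 mm

k = Gd⁴/(8D³N_a) = (76.7×10³)(4.7⁴)/(8·63.0³·19) = 0.98474 N/mm
δ = F/k = 28.3 / 0.98474 = 28.739 mm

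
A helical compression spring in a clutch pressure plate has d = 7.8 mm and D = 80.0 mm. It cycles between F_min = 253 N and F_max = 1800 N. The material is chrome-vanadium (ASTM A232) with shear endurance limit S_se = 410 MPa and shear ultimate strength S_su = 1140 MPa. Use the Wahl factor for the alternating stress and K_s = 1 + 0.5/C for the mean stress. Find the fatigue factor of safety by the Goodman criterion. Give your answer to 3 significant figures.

C = D/d = 80.0/7.8 = 10.2564; K_W = (4C−1)/(4C−4)+0.615/C = 1.1410; K_s = 1+0.5/C = 1.0488
F_a = (F_max−F_min)/2 = 773.5 N; F_m = (F_max+F_min)/2 = 1026.5 N
τ_a = K_W·8F_aD/(πd³) = 1.1410 × 332.05 = 378.87 MPa
τ_m = K_s·8F_mD/(πd³) = 1.0488 × 440.66 = 462.14 MPa
Goodman: 1/n_f = τ_a/S_se + τ_m/S_su = 378.87/410 + 462.14/1140 = 0.92407 + 0.40539 = 1.3295
n_f = 1/1.3295 = 0.7522

0.752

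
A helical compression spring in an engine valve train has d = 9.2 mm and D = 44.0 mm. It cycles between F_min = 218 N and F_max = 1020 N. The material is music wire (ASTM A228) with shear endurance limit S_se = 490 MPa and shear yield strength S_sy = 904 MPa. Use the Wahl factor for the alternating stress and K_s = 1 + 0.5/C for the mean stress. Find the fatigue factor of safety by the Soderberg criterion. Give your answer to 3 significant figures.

3.77

C = D/d = 44.0/9.2 = 4.7826; K_W = (4C−1)/(4C−4)+0.615/C = 1.3269; K_s = 1+0.5/C = 1.1045
F_a = (F_max−F_min)/2 = 401 N; F_m = (F_max+F_min)/2 = 619 N
τ_a = K_W·8F_aD/(πd³) = 1.3269 × 57.7 = 76.56 MPa
τ_m = K_s·8F_mD/(πd³) = 1.1045 × 89.068 = 98.379 MPa
Soderberg: 1/n_f = τ_a/S_se + τ_m/S_sy = 76.56/490 + 98.379/904 = 0.15624 + 0.10883 = 0.26507
n_f = 1/0.26507 = 3.773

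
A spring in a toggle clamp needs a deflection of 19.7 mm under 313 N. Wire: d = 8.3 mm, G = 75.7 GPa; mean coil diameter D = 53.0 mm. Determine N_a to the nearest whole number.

Required rate k = F/δ = 313/19.7 = 15.888 N/mm
N_a = Gd⁴/(8D³k) = (75.7×10³ × 8.3⁴)/(8 × 53.0³ × 15.888)
    = 3.59259e+08 / 1.89232e+07 = 18.99 → 19 coils

19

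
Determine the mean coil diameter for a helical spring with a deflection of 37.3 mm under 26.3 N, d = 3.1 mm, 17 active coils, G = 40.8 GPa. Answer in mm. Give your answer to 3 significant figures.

Required rate k = F/δ = 26.3/37.3 = 0.70509 N/mm
D = (Gd⁴/(8N_a·k))^(1/3) = (40.8×10³·3.1⁴/(8·17·0.70509))^(1/3)
  = (39293.5)^(1/3) = 33.9970 mm

34.0 mm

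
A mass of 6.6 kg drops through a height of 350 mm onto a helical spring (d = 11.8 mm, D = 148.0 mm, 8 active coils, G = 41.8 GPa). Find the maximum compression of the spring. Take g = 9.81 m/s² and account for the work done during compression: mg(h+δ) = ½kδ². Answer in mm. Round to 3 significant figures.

126 mm

k = Gd⁴/(8D³N_a) = (41.8×10³)(11.8⁴)/(8·148.0³·8) = 3.9061 N/mm
W = mg = 6.6 × 9.81 = 64.746 N
½kδ² − Wδ − Wh = 0 → δ = (W + √(W² + 2kWh))/k
δ = (64.746 + √(4192 + 177031))/3.9061 = (64.746 + 425.7)/3.9061 = 125.56 mm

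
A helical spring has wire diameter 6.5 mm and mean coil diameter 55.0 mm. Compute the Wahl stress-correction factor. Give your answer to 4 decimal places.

C = D/d = 55.0/6.5 = 8.4615
K_W = (4C−1)/(4C−4) + 0.615/C = 32.846/29.846 + 0.0727 = 1.1732

1.1732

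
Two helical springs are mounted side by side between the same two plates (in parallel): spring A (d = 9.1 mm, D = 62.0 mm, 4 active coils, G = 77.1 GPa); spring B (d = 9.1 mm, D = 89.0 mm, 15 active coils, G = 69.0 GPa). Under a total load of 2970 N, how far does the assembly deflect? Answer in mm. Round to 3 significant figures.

k_A = Gd⁴/(8D³N_a) = (77.1×10³)(9.1⁴)/(8·62.0³·4) = 69.326 N/mm
k_B = Gd⁴/(8D³N_a) = (69.0×10³)(9.1⁴)/(8·89.0³·15) = 5.5932 N/mm
Parallel: k_eq = 69.326 + 5.5932 = 74.919 N/mm
δ = F/k_eq = 2970/74.919 = 39.643 mm

39.6 mm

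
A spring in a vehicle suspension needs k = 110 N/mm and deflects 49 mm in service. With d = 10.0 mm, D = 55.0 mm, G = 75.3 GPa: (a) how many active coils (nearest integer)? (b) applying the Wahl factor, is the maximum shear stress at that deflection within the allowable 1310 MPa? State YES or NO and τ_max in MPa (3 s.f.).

(a) 5 coils; (b) YES, τ_max = 993 MPa

N_a = Gd⁴/(8D³k) = (75.3×10³)(10.0⁴)/(8·55.0³·110) = 5.143 → N_a = 5
Actual rate k = Gd⁴/(8D³·5) = 113.15 N/mm
Working load F = kδ = 113.15·49 = 5544.3 N
C = 55.0/10.0 = 5.5000; K_W = (4C−1)/(4C−4)+0.615/C = 1.2785
τ_max = K_W·8FD/(πd³) = 1.2785·776.51 = 992.75 MPa
τ_max ≤ 1310 MPa → acceptable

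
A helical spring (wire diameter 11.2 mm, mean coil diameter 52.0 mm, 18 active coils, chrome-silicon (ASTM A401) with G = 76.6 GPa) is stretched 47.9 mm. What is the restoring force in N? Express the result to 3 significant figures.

k = Gd⁴/(8D³N_a) = (76.6×10³)(11.2⁴)/(8·52.0³·18) = 59.529 N/mm
F = k·δ = 59.529 × 47.9 = 2851.4 N

2850 N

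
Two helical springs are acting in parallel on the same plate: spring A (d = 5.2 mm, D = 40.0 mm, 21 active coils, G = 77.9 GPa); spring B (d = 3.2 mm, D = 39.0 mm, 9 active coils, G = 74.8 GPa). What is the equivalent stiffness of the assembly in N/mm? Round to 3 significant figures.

7.13 N/mm

k_A = Gd⁴/(8D³N_a) = (77.9×10³)(5.2⁴)/(8·40.0³·21) = 5.2974 N/mm
k_B = Gd⁴/(8D³N_a) = (74.8×10³)(3.2⁴)/(8·39.0³·9) = 1.8364 N/mm
Parallel: k_eq = 5.2974 + 1.8364 = 7.1338 N/mm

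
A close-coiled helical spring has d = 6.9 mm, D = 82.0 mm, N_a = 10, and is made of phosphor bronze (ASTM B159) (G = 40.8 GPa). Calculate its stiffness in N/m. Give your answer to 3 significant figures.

k = Gd⁴/(8D³N_a) = (40.8×10³ × 6.9⁴) / (8 × 82.0³ × 10)
  = 9.24819e+07 / 4.41094e+07 = 2.0966 N/mm = 2096.6 N/m

2100 N/m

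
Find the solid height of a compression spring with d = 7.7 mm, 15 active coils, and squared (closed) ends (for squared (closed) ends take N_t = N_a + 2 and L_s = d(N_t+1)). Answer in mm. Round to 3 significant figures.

139 mm

squared (closed) ends: N_t = N_a + 2 = 15 + 2 = 17
L_s = d·(N_t+1) = 7.7 × 18 = 138.6 mm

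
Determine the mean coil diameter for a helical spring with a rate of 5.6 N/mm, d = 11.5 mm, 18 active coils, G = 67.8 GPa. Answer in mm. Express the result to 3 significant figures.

114 mm

D = (Gd⁴/(8N_a·k))^(1/3) = (67.8×10³·11.5⁴/(8·18·5.6))^(1/3)
  = (1.47052e+06)^(1/3) = 113.7165 mm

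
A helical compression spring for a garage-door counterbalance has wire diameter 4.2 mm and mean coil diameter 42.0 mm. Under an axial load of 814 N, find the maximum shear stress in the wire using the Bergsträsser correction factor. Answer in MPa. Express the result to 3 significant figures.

1330 MPa

Spring index C = D/d = 42.0/4.2 = 10.0000
K_B = (4C+2)/(4C−3) = 42.000/37.000 = 1.1351
τ₀ = 8FD/(πd³) = 8·814·42.0/(π·4.2³) = 273504/232.75 = 1175.1 MPa
τ_max = K·τ₀ = 1.1351 × 1175.1 = 1333.9 MPa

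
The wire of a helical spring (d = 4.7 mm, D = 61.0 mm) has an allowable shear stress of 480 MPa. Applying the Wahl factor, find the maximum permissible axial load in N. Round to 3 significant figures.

289 N

C = D/d = 61.0/4.7 = 12.9787
K_W = (4C−1)/(4C−4) + 0.615/C = 50.915/47.915 + 0.0474 = 1.1100
τ_max = K·8FD/(πd³) → F_max = τ_allow·πd³/(8DK)
F_max = 480·π·4.7³/(8·61.0·1.1100) = 1.5656e+05/541.68 = 289.03 N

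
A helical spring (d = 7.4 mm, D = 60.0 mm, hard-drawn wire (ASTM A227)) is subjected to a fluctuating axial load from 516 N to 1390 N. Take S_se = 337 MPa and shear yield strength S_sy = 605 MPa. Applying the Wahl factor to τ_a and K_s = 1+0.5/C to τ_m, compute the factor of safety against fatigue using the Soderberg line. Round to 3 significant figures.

C = D/d = 60.0/7.4 = 8.1081; K_W = (4C−1)/(4C−4)+0.615/C = 1.1814; K_s = 1+0.5/C = 1.0617
F_a = (F_max−F_min)/2 = 437 N; F_m = (F_max+F_min)/2 = 953 N
τ_a = K_W·8F_aD/(πd³) = 1.1814 × 164.77 = 194.65 MPa
τ_m = K_s·8F_mD/(πd³) = 1.0617 × 359.33 = 381.48 MPa
Soderberg: 1/n_f = τ_a/S_se + τ_m/S_sy = 194.65/337 + 381.48/605 = 0.57761 + 0.63055 = 1.2082
n_f = 1/1.2082 = 0.8277

0.828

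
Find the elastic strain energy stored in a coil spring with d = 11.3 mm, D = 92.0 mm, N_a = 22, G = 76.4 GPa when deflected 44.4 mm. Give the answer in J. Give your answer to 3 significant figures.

k = Gd⁴/(8D³N_a) = (76.4×10³)(11.3⁴)/(8·92.0³·22) = 9.0893 N/mm
U = ½kδ² = 0.5 × 9.0893 × 44.4² = 8959.2 N·mm = 8.9592 J

8.96 J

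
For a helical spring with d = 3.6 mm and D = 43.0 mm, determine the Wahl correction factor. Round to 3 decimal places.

1.120

C = D/d = 43.0/3.6 = 11.9444
K_W = (4C−1)/(4C−4) + 0.615/C = 46.778/43.778 + 0.0515 = 1.1200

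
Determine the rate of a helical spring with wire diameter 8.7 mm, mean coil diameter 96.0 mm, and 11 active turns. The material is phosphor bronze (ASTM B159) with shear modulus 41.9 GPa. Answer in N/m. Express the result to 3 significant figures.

k = Gd⁴/(8D³N_a) = (41.9×10³ × 8.7⁴) / (8 × 96.0³ × 11)
  = 2.40044e+08 / 7.78568e+07 = 3.0832 N/mm = 3083.2 N/m

3080 N/m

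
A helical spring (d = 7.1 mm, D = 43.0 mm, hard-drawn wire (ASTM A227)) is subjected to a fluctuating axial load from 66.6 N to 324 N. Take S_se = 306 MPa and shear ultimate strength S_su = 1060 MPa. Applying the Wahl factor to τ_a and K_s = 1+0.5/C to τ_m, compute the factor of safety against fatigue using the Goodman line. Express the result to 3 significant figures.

4.51

C = D/d = 43.0/7.1 = 6.0563; K_W = (4C−1)/(4C−4)+0.615/C = 1.2499; K_s = 1+0.5/C = 1.0826
F_a = (F_max−F_min)/2 = 128.7 N; F_m = (F_max+F_min)/2 = 195.3 N
τ_a = K_W·8F_aD/(πd³) = 1.2499 × 39.374 = 49.213 MPa
τ_m = K_s·8F_mD/(πd³) = 1.0826 × 59.75 = 64.683 MPa
Goodman: 1/n_f = τ_a/S_se + τ_m/S_su = 49.213/306 + 64.683/1060 = 0.16083 + 0.06102 = 0.22185
n_f = 1/0.22185 = 4.508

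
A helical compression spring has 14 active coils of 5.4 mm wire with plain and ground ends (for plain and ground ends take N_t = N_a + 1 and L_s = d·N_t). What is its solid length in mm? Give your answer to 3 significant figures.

81.0 mm

plain and ground ends: N_t = N_a + 1 = 14 + 1 = 15
L_s = d·N_t = 5.4 × 15 = 81 mm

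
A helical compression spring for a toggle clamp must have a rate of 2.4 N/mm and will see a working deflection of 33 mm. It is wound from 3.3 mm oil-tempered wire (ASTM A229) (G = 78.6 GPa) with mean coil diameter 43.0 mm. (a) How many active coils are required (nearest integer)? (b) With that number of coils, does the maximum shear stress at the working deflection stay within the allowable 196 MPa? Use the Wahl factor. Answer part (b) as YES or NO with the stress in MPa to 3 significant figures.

(a) 6 coils; (b) NO, τ_max = 272 MPa

N_a = Gd⁴/(8D³k) = (78.6×10³)(3.3⁴)/(8·43.0³·2.4) = 6.106 → N_a = 6
Actual rate k = Gd⁴/(8D³·6) = 2.4425 N/mm
Working load F = kδ = 2.4425·33 = 80.602 N
C = 43.0/3.3 = 13.0303; K_W = (4C−1)/(4C−4)+0.615/C = 1.1095
τ_max = K_W·8FD/(πd³) = 1.1095·245.59 = 272.49 MPa
τ_max > 196 MPa → exceeds allowable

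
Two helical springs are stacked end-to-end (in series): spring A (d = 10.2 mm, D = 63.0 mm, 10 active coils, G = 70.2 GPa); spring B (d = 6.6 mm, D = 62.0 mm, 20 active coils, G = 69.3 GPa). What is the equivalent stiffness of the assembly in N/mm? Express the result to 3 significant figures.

k_A = Gd⁴/(8D³N_a) = (70.2×10³)(10.2⁴)/(8·63.0³·10) = 37.986 N/mm
k_B = Gd⁴/(8D³N_a) = (69.3×10³)(6.6⁴)/(8·62.0³·20) = 3.4484 N/mm
Series: 1/k_eq = 1/37.986 + 1/3.4484 = 0.31632; k_eq = 3.1614 N/mm

3.16 N/mm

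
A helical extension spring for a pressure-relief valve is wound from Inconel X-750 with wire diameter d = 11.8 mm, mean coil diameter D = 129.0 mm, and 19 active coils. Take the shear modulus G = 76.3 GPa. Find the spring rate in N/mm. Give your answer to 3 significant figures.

4.53 N/mm

k = Gd⁴/(8D³N_a) = (76.3×10³ × 11.8⁴) / (8 × 129.0³ × 19)
  = 1.47929e+09 / 3.26297e+08 = 4.5336 N/mm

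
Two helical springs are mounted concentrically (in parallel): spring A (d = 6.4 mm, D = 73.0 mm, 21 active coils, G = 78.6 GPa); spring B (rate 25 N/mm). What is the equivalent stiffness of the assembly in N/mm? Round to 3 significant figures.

27.0 N/mm

k_A = Gd⁴/(8D³N_a) = (78.6×10³)(6.4⁴)/(8·73.0³·21) = 2.0177 N/mm
Parallel: k_eq = 2.0177 + 25 = 27.018 N/mm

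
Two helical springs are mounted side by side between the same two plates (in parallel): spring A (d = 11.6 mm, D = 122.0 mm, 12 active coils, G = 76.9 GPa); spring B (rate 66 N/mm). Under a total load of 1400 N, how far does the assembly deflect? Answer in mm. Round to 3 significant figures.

k_A = Gd⁴/(8D³N_a) = (76.9×10³)(11.6⁴)/(8·122.0³·12) = 7.9874 N/mm
Parallel: k_eq = 7.9874 + 66 = 73.987 N/mm
δ = F/k_eq = 1400/73.987 = 18.922 mm

18.9 mm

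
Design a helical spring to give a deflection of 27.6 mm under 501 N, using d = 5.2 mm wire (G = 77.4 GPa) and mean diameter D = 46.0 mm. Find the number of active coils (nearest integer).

4

Required rate k = F/δ = 501/27.6 = 18.152 N/mm
N_a = Gd⁴/(8D³k) = (77.4×10³ × 5.2⁴)/(8 × 46.0³ × 18.152)
    = 5.65919e+07 / 1.41349e+07 = 4.004 → 4 coils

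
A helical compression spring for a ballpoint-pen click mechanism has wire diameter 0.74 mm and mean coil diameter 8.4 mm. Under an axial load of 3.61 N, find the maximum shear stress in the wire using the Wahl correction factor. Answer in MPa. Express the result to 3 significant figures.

Spring index C = D/d = 8.4/0.74 = 11.3514
K_W = (4C−1)/(4C−4) + 0.615/C = 44.405/41.405 + 0.0542 = 1.1266
τ₀ = 8FD/(πd³) = 8·3.61·8.4/(π·0.74³) = 242.592/1.273 = 190.56 MPa
τ_max = K·τ₀ = 1.1266 × 190.56 = 214.69 MPa

215 MPa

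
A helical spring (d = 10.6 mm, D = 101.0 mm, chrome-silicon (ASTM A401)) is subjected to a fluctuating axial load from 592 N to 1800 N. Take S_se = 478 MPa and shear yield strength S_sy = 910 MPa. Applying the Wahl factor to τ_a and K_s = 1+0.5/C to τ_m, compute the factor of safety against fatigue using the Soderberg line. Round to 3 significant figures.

1.63

C = D/d = 101.0/10.6 = 9.5283; K_W = (4C−1)/(4C−4)+0.615/C = 1.1525; K_s = 1+0.5/C = 1.0525
F_a = (F_max−F_min)/2 = 604 N; F_m = (F_max+F_min)/2 = 1196 N
τ_a = K_W·8F_aD/(πd³) = 1.1525 × 130.43 = 150.32 MPa
τ_m = K_s·8F_mD/(πd³) = 1.0525 × 258.27 = 271.82 MPa
Soderberg: 1/n_f = τ_a/S_se + τ_m/S_sy = 150.32/478 + 271.82/910 = 0.31448 + 0.29871 = 0.61318
n_f = 1/0.61318 = 1.631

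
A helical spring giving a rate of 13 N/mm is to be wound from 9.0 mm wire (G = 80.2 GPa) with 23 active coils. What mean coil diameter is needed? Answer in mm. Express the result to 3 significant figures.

D = (Gd⁴/(8N_a·k))^(1/3) = (80.2×10³·9.0⁴/(8·23·13))^(1/3)
  = (219980)^(1/3) = 60.3663 mm

60.4 mm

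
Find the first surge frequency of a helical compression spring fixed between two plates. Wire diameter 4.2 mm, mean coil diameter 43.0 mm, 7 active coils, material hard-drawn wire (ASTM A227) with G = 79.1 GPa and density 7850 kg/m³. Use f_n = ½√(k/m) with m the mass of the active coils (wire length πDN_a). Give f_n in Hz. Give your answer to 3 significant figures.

116 Hz

k = Gd⁴/(8D³N_a) = (79.1×10³)(4.2⁴)/(8·43.0³·7) = 5.5282 N/mm = 5528.2 N/m
Wire length L = πDN_a = π·43.0·7 = 945.62 mm
m = ρ·(πd²/4)·L = 7850 × 13.854×10⁻⁶ m² × 0.94562 m = 0.10284 kg
f_n = ½√(k/m) = 0.5·√(5528.2/0.10284) = 0.5·√(53753) = 115.92 Hz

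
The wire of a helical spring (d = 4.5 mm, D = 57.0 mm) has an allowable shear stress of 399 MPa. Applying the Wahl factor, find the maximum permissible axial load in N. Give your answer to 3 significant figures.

C = D/d = 57.0/4.5 = 12.6667
K_W = (4C−1)/(4C−4) + 0.615/C = 49.667/46.667 + 0.0486 = 1.1128
τ_max = K·8FD/(πd³) → F_max = τ_allow·πd³/(8DK)
F_max = 399·π·4.5³/(8·57.0·1.1128) = 1.1422e+05/507.45 = 225.09 N

225 N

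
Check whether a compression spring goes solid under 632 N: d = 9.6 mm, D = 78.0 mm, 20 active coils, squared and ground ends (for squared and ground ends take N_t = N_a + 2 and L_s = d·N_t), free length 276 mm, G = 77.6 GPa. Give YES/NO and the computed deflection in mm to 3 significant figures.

k = Gd⁴/(8D³N_a) = (77.6×10³)(9.6⁴)/(8·78.0³·20) = 8.6805 N/mm
N_t = 22; L_s = 9.6·22 = 211.2 mm; δ_solid = L₀ − L_s = 276 − 211.2 = 64.8 mm
δ = F/k = 632/8.6805 = 72.807 mm
δ ≥ δ_solid → spring goes solid

YES, δ = 72.8 mm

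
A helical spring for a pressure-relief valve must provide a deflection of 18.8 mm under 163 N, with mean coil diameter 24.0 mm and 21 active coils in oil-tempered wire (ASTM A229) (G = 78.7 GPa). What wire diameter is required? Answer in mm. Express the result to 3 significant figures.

Required rate k = F/δ = 163/18.8 = 8.6702 N/mm
d = (8D³N_a·k / G)^(1/4) = (8·24.0³·21·8.6702 / (78.7×10³))^0.25
  = (255.86)^0.25 = 3.9994 mm

4.00 mm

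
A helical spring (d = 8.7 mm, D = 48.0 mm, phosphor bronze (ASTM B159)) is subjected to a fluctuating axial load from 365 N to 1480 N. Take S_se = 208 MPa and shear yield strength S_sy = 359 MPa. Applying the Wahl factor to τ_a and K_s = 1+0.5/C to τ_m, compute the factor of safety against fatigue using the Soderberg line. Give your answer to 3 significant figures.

0.865

C = D/d = 48.0/8.7 = 5.5172; K_W = (4C−1)/(4C−4)+0.615/C = 1.2775; K_s = 1+0.5/C = 1.0906
F_a = (F_max−F_min)/2 = 557.5 N; F_m = (F_max+F_min)/2 = 922.5 N
τ_a = K_W·8F_aD/(πd³) = 1.2775 × 103.48 = 132.2 MPa
τ_m = K_s·8F_mD/(πd³) = 1.0906 × 171.23 = 186.75 MPa
Soderberg: 1/n_f = τ_a/S_se + τ_m/S_sy = 132.2/208 + 186.75/359 = 0.63557 + 0.52020 = 1.1558
n_f = 1/1.1558 = 0.8652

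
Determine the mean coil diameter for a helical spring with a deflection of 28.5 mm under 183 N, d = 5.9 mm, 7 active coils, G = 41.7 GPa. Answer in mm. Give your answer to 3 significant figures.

Required rate k = F/δ = 183/28.5 = 6.4211 N/mm
D = (Gd⁴/(8N_a·k))^(1/3) = (41.7×10³·5.9⁴/(8·7·6.4211))^(1/3)
  = (140524)^(1/3) = 51.9896 mm

52.0 mm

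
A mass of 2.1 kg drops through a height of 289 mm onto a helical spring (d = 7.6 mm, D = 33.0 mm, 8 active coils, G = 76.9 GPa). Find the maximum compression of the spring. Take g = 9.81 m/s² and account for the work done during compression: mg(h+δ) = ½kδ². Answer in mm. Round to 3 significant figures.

k = Gd⁴/(8D³N_a) = (76.9×10³)(7.6⁴)/(8·33.0³·8) = 111.55 N/mm
W = mg = 2.1 × 9.81 = 20.601 N
½kδ² − Wδ − Wh = 0 → δ = (W + √(W² + 2kWh))/k
δ = (20.601 + √(424.4 + 1.32824e+06))/111.55 = (20.601 + 1152.7)/111.55 = 10.518 mm

10.5 mm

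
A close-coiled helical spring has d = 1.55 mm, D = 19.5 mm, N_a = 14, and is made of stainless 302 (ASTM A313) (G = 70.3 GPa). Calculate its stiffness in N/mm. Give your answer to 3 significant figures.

0.489 N/mm

k = Gd⁴/(8D³N_a) = (70.3×10³ × 1.55⁴) / (8 × 19.5³ × 14)
  = 405772 / 830466 = 0.48861 N/mm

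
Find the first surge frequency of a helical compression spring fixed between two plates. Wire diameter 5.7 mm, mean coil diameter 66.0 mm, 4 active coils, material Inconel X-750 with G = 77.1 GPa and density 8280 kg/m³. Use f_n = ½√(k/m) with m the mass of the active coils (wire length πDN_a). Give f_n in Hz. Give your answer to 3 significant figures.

112 Hz

k = Gd⁴/(8D³N_a) = (77.1×10³)(5.7⁴)/(8·66.0³·4) = 8.8465 N/mm = 8846.5 N/m
Wire length L = πDN_a = π·66.0·4 = 829.38 mm
m = ρ·(πd²/4)·L = 8280 × 25.518×10⁻⁶ m² × 0.82938 m = 0.17524 kg
f_n = ½√(k/m) = 0.5·√(8846.5/0.17524) = 0.5·√(50483) = 112.34 Hz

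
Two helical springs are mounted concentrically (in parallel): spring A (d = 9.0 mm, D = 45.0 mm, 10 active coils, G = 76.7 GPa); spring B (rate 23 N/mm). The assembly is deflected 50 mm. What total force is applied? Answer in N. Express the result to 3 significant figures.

k_A = Gd⁴/(8D³N_a) = (76.7×10³)(9.0⁴)/(8·45.0³·10) = 69.03 N/mm
Parallel: k_eq = 69.03 + 23 = 92.03 N/mm
F = k_eq·δ = 92.03·50 = 4601.5 N

4600 N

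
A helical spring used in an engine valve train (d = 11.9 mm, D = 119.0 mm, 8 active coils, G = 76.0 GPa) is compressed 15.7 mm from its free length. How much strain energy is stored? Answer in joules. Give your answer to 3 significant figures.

k = Gd⁴/(8D³N_a) = (76.0×10³)(11.9⁴)/(8·119.0³·8) = 14.131 N/mm
U = ½kδ² = 0.5 × 14.131 × 15.7² = 1741.6 N·mm = 1.7416 J

1.74 J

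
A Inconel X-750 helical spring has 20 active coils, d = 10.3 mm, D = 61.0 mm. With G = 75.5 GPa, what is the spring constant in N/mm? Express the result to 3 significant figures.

23.4 N/mm

k = Gd⁴/(8D³N_a) = (75.5×10³ × 10.3⁴) / (8 × 61.0³ × 20)
  = 8.49759e+08 / 3.6317e+07 = 23.398 N/mm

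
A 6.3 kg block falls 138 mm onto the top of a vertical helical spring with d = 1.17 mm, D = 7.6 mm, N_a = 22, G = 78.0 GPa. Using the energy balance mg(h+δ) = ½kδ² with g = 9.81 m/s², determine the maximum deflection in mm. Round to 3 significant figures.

k = Gd⁴/(8D³N_a) = (78.0×10³)(1.17⁴)/(8·7.6³·22) = 1.8918 N/mm
W = mg = 6.3 × 9.81 = 61.803 N
½kδ² − Wδ − Wh = 0 → δ = (W + √(W² + 2kWh))/k
δ = (61.803 + √(3819.6 + 32270.3))/1.8918 = (61.803 + 189.97)/1.8918 = 133.09 mm

133 mm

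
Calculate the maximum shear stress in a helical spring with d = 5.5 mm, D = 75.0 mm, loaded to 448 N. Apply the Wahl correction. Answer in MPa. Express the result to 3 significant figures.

568 MPa

Spring index C = D/d = 75.0/5.5 = 13.6364
K_W = (4C−1)/(4C−4) + 0.615/C = 53.545/50.545 + 0.0451 = 1.1045
τ₀ = 8FD/(πd³) = 8·448·75.0/(π·5.5³) = 268800/522.68 = 514.27 MPa
τ_max = K·τ₀ = 1.1045 × 514.27 = 567.99 MPa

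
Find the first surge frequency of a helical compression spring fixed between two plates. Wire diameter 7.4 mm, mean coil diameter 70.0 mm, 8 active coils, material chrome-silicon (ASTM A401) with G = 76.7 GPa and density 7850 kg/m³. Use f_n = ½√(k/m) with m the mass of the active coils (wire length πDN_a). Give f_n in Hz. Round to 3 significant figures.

k = Gd⁴/(8D³N_a) = (76.7×10³)(7.4⁴)/(8·70.0³·8) = 10.477 N/mm = 10477 N/m
Wire length L = πDN_a = π·70.0·8 = 1759.3 mm
m = ρ·(πd²/4)·L = 7850 × 43.008×10⁻⁶ m² × 1.7593 m = 0.59397 kg
f_n = ½√(k/m) = 0.5·√(10477/0.59397) = 0.5·√(17640) = 66.407 Hz

66.4 Hz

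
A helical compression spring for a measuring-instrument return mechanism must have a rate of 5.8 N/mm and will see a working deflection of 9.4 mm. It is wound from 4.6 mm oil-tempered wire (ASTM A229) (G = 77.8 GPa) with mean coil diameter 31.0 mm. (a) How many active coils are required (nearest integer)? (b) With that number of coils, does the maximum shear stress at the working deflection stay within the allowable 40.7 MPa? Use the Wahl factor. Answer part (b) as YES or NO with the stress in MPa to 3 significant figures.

N_a = Gd⁴/(8D³k) = (77.8×10³)(4.6⁴)/(8·31.0³·5.8) = 25.2 → N_a = 25
Actual rate k = Gd⁴/(8D³·25) = 5.8465 N/mm
Working load F = kδ = 5.8465·9.4 = 54.957 N
C = 31.0/4.6 = 6.7391; K_W = (4C−1)/(4C−4)+0.615/C = 1.2219
τ_max = K_W·8FD/(πd³) = 1.2219·44.571 = 54.463 MPa
τ_max > 40.7 MPa → exceeds allowable

(a) 25 coils; (b) NO, τ_max = 54.5 MPa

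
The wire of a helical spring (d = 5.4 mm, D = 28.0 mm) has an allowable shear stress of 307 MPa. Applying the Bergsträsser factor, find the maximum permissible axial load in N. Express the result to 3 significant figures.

529 N

C = D/d = 28.0/5.4 = 5.1852
K_B = (4C+2)/(4C−3) = 22.741/17.741 = 1.2818
τ_max = K·8FD/(πd³) → F_max = τ_allow·πd³/(8DK)
F_max = 307·π·5.4³/(8·28.0·1.2818) = 1.5187e+05/287.13 = 528.92 N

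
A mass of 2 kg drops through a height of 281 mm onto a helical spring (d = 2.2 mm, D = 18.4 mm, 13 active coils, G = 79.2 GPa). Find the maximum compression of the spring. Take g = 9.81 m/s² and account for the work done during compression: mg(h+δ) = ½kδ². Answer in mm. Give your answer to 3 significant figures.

k = Gd⁴/(8D³N_a) = (79.2×10³)(2.2⁴)/(8·18.4³·13) = 2.8637 N/mm
W = mg = 2 × 9.81 = 19.62 N
½kδ² − Wδ − Wh = 0 → δ = (W + √(W² + 2kWh))/k
δ = (19.62 + √(384.94 + 31576.5))/2.8637 = (19.62 + 178.78)/2.8637 = 69.28 mm

69.3 mm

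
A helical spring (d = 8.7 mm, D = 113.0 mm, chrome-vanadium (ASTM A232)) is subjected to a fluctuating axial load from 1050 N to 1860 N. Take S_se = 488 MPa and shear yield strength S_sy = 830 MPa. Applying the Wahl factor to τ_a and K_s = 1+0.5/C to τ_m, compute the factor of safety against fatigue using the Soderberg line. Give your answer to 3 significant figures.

C = D/d = 113.0/8.7 = 12.9885; K_W = (4C−1)/(4C−4)+0.615/C = 1.1099; K_s = 1+0.5/C = 1.0385
F_a = (F_max−F_min)/2 = 405 N; F_m = (F_max+F_min)/2 = 1455 N
τ_a = K_W·8F_aD/(πd³) = 1.1099 × 176.98 = 196.43 MPa
τ_m = K_s·8F_mD/(πd³) = 1.0385 × 635.8 = 660.28 MPa
Soderberg: 1/n_f = τ_a/S_se + τ_m/S_sy = 196.43/488 + 660.28/830 = 0.40252 + 0.79552 = 1.198
n_f = 1/1.198 = 0.8347

0.835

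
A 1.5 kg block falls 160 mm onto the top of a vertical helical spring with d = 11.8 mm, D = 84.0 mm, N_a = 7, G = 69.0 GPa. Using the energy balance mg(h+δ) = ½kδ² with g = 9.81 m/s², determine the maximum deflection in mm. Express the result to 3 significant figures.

11.2 mm

k = Gd⁴/(8D³N_a) = (69.0×10³)(11.8⁴)/(8·84.0³·7) = 40.304 N/mm
W = mg = 1.5 × 9.81 = 14.715 N
½kδ² − Wδ − Wh = 0 → δ = (W + √(W² + 2kWh))/k
δ = (14.715 + √(216.53 + 189785))/40.304 = (14.715 + 435.89)/40.304 = 11.18 mm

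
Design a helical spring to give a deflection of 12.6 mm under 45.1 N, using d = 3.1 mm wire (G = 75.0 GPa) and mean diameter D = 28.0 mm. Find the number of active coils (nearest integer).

Required rate k = F/δ = 45.1/12.6 = 3.5794 N/mm
N_a = Gd⁴/(8D³k) = (75.0×10³ × 3.1⁴)/(8 × 28.0³ × 3.5794)
    = 6.92641e+06 / 628594 = 11.02 → 11 coils

11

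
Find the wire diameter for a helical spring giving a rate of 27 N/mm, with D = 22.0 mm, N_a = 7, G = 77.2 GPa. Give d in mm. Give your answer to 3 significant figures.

d = (8D³N_a·k / G)^(1/4) = (8·22.0³·7·27 / (77.2×10³))^0.25
  = (208.55)^0.25 = 3.8001 mm

3.80 mm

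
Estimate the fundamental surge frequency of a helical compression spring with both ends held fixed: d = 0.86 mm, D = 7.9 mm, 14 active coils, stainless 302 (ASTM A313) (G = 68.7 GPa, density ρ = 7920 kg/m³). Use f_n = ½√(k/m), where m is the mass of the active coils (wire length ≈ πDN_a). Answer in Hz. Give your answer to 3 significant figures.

k = Gd⁴/(8D³N_a) = (68.7×10³)(0.86⁴)/(8·7.9³·14) = 0.68054 N/mm = 680.54 N/m
Wire length L = πDN_a = π·7.9·14 = 347.46 mm
m = ρ·(πd²/4)·L = 7920 × 0.58088×10⁻⁶ m² × 0.34746 m = 0.0015985 kg
f_n = ½√(k/m) = 0.5·√(680.54/0.0015985) = 0.5·√(4.2573e+05) = 326.24 Hz

326 Hz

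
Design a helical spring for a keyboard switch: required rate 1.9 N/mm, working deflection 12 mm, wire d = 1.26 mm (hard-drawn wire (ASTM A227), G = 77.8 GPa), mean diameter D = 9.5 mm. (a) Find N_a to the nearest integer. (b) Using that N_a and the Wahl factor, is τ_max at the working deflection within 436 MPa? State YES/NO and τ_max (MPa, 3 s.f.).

N_a = Gd⁴/(8D³k) = (77.8×10³)(1.26⁴)/(8·9.5³·1.9) = 15.05 → N_a = 15
Actual rate k = Gd⁴/(8D³·15) = 1.9059 N/mm
Working load F = kδ = 1.9059·12 = 22.871 N
C = 9.5/1.26 = 7.5397; K_W = (4C−1)/(4C−4)+0.615/C = 1.1963
τ_max = K_W·8FD/(πd³) = 1.1963·276.59 = 330.88 MPa
τ_max ≤ 436 MPa → acceptable

(a) 15 coils; (b) YES, τ_max = 331 MPa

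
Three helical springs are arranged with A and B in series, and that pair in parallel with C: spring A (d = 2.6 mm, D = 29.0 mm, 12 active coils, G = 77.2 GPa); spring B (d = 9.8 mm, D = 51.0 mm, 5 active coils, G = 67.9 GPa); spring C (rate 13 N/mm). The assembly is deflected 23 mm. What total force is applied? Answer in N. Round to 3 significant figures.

333 N

k_A = Gd⁴/(8D³N_a) = (77.2×10³)(2.6⁴)/(8·29.0³·12) = 1.5068 N/mm
k_B = Gd⁴/(8D³N_a) = (67.9×10³)(9.8⁴)/(8·51.0³·5) = 118.03 N/mm
Springs A,B series: k_AB = 1/(1/1.5068+1/118.03) = 1.4878 N/mm; parallel with C: k_eq = 1.4878+13 = 14.488 N/mm
F = k_eq·δ = 14.488·23 = 333.22 N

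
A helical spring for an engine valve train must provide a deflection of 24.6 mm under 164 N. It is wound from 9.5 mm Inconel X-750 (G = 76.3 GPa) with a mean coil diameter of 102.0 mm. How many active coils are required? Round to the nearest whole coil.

11

Required rate k = F/δ = 164/24.6 = 6.6667 N/mm
N_a = Gd⁴/(8D³k) = (76.3×10³ × 9.5⁴)/(8 × 102.0³ × 6.6667)
    = 6.21468e+08 / 5.65978e+07 = 10.98 → 11 coils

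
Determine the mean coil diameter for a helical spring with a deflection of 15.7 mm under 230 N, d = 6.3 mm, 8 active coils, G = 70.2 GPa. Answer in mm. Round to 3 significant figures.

49.0 mm

Required rate k = F/δ = 230/15.7 = 14.65 N/mm
D = (Gd⁴/(8N_a·k))^(1/3) = (70.2×10³·6.3⁴/(8·8·14.65))^(1/3)
  = (117948)^(1/3) = 49.0415 mm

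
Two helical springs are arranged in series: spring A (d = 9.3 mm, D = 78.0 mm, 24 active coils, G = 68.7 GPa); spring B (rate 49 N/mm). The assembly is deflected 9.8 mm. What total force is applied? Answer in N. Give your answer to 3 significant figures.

49.6 N

k_A = Gd⁴/(8D³N_a) = (68.7×10³)(9.3⁴)/(8·78.0³·24) = 5.6403 N/mm
Series: 1/k_eq = 1/5.6403 + 1/49 = 0.1977; k_eq = 5.0581 N/mm
F = k_eq·δ = 5.0581·9.8 = 49.569 N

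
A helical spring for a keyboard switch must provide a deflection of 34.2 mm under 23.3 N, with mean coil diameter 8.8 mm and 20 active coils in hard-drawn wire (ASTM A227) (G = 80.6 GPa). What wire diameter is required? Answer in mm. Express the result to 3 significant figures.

0.980 mm

Required rate k = F/δ = 23.3/34.2 = 0.68129 N/mm
d = (8D³N_a·k / G)^(1/4) = (8·8.8³·20·0.68129 / (80.6×10³))^0.25
  = (0.92164)^0.25 = 0.9798 mm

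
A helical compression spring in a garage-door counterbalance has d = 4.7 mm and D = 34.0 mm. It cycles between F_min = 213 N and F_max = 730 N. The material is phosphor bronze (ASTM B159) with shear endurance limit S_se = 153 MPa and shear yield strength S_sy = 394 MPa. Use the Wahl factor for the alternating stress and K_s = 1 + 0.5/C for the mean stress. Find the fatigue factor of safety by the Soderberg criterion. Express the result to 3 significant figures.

C = D/d = 34.0/4.7 = 7.2340; K_W = (4C−1)/(4C−4)+0.615/C = 1.2053; K_s = 1+0.5/C = 1.0691
F_a = (F_max−F_min)/2 = 258.5 N; F_m = (F_max+F_min)/2 = 471.5 N
τ_a = K_W·8F_aD/(πd³) = 1.2053 × 215.57 = 259.83 MPa
τ_m = K_s·8F_mD/(πd³) = 1.0691 × 393.19 = 420.37 MPa
Soderberg: 1/n_f = τ_a/S_se + τ_m/S_sy = 259.83/153 + 420.37/394 = 1.69823 + 1.06693 = 2.7652
n_f = 1/2.7652 = 0.3616

0.362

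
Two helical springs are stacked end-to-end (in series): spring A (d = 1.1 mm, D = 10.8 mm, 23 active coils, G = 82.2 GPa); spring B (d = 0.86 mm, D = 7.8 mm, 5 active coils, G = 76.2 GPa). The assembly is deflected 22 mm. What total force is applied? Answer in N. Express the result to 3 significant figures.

9.24 N

k_A = Gd⁴/(8D³N_a) = (82.2×10³)(1.1⁴)/(8·10.8³·23) = 0.51922 N/mm
k_B = Gd⁴/(8D³N_a) = (76.2×10³)(0.86⁴)/(8·7.8³·5) = 2.1959 N/mm
Series: 1/k_eq = 1/0.51922 + 1/2.1959 = 2.3814; k_eq = 0.41993 N/mm
F = k_eq·δ = 0.41993·22 = 9.2384 N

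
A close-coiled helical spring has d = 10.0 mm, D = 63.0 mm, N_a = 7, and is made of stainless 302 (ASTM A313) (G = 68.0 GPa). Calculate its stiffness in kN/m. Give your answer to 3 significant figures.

48.6 kN/m

k = Gd⁴/(8D³N_a) = (68.0×10³ × 10.0⁴) / (8 × 63.0³ × 7)
  = 6.8e+08 / 1.40026e+07 = 48.562 N/mm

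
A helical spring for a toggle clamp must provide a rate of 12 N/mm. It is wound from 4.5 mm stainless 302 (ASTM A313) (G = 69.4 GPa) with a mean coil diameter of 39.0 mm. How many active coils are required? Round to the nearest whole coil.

5

N_a = Gd⁴/(8D³k) = (69.4×10³ × 4.5⁴)/(8 × 39.0³ × 12)
    = 2.84583e+07 / 5.69462e+06 = 4.997 → 5 coils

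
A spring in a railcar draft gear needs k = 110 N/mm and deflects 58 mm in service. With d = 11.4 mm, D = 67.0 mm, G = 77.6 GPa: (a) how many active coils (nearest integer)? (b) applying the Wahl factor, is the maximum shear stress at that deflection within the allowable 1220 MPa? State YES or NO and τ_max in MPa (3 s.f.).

N_a = Gd⁴/(8D³k) = (77.6×10³)(11.4⁴)/(8·67.0³·110) = 4.952 → N_a = 5
Actual rate k = Gd⁴/(8D³·5) = 108.94 N/mm
Working load F = kδ = 108.94·58 = 6318.7 N
C = 67.0/11.4 = 5.8772; K_W = (4C−1)/(4C−4)+0.615/C = 1.2584
τ_max = K_W·8FD/(πd³) = 1.2584·727.65 = 915.69 MPa
τ_max ≤ 1220 MPa → acceptable

(a) 5 coils; (b) YES, τ_max = 916 MPa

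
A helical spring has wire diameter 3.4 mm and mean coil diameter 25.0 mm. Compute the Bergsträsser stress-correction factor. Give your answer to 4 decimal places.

C = D/d = 25.0/3.4 = 7.3529
K_B = (4C+2)/(4C−3) = 31.412/26.412 = 1.1893

1.1893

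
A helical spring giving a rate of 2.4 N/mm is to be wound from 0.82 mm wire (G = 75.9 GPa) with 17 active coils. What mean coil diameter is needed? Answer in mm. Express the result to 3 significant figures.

D = (Gd⁴/(8N_a·k))^(1/3) = (75.9×10³·0.82⁴/(8·17·2.4))^(1/3)
  = (105.135)^(1/3) = 4.7197 mm

4.72 mm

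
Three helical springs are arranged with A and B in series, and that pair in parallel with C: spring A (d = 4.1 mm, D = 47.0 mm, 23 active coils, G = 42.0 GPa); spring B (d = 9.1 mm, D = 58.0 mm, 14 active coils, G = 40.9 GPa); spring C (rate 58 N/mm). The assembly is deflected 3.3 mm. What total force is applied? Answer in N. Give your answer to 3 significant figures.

193 N

k_A = Gd⁴/(8D³N_a) = (42.0×10³)(4.1⁴)/(8·47.0³·23) = 0.62126 N/mm
k_B = Gd⁴/(8D³N_a) = (40.9×10³)(9.1⁴)/(8·58.0³·14) = 12.835 N/mm
Springs A,B series: k_AB = 1/(1/0.62126+1/12.835) = 0.59258 N/mm; parallel with C: k_eq = 0.59258+58 = 58.593 N/mm
F = k_eq·δ = 58.593·3.3 = 193.36 N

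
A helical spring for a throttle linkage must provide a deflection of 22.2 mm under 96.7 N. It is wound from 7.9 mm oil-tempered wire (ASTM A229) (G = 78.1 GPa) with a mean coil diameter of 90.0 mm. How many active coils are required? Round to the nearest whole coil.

12

Required rate k = F/δ = 96.7/22.2 = 4.3559 N/mm
N_a = Gd⁴/(8D³k) = (78.1×10³ × 7.9⁴)/(8 × 90.0³ × 4.3559)
    = 3.042e+08 / 2.54034e+07 = 11.97 → 12 coils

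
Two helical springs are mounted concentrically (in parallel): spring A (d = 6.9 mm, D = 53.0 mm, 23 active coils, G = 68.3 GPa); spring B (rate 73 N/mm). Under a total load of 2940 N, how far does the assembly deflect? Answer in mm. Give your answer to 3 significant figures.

k_A = Gd⁴/(8D³N_a) = (68.3×10³)(6.9⁴)/(8·53.0³·23) = 5.6516 N/mm
Parallel: k_eq = 5.6516 + 73 = 78.652 N/mm
δ = F/k_eq = 2940/78.652 = 37.38 mm

37.4 mm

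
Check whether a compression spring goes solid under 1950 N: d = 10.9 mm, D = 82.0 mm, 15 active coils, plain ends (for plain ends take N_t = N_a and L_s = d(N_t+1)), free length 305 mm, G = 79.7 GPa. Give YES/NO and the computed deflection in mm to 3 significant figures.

k = Gd⁴/(8D³N_a) = (79.7×10³)(10.9⁴)/(8·82.0³·15) = 17.004 N/mm
N_t = 15; L_s = 10.9·16 = 174.4 mm; δ_solid = L₀ − L_s = 305 − 174.4 = 130.6 mm
δ = F/k = 1950/17.004 = 114.68 mm
δ < δ_solid → spring does not go solid

NO, δ = 115 mm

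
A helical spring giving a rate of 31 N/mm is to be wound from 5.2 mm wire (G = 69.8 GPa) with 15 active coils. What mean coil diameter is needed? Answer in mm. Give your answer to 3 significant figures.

23.9 mm

D = (Gd⁴/(8N_a·k))^(1/3) = (69.8×10³·5.2⁴/(8·15·31))^(1/3)
  = (13719.1)^(1/3) = 23.9391 mm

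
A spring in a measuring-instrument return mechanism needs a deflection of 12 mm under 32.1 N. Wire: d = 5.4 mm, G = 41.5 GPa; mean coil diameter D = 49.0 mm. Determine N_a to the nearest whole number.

14

Required rate k = F/δ = 32.1/12 = 2.675 N/mm
N_a = Gd⁴/(8D³k) = (41.5×10³ × 5.4⁴)/(8 × 49.0³ × 2.675)
    = 3.52877e+07 / 2.51769e+06 = 14.02 → 14 coils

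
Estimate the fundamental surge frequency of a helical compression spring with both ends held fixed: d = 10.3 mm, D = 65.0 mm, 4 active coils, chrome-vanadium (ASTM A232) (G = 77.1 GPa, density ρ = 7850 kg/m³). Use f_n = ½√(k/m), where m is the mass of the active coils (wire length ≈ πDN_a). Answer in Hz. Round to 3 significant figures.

k = Gd⁴/(8D³N_a) = (77.1×10³)(10.3⁴)/(8·65.0³·4) = 98.745 N/mm = 98745 N/m
Wire length L = πDN_a = π·65.0·4 = 816.81 mm
m = ρ·(πd²/4)·L = 7850 × 83.323×10⁻⁶ m² × 0.81681 m = 0.53427 kg
f_n = ½√(k/m) = 0.5·√(98745/0.53427) = 0.5·√(1.8482e+05) = 214.96 Hz

215 Hz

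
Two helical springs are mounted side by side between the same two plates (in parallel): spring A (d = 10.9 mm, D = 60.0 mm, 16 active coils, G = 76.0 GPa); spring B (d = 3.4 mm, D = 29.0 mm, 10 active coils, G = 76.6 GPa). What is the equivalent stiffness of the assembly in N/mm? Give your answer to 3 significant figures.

k_A = Gd⁴/(8D³N_a) = (76.0×10³)(10.9⁴)/(8·60.0³·16) = 38.802 N/mm
k_B = Gd⁴/(8D³N_a) = (76.6×10³)(3.4⁴)/(8·29.0³·10) = 5.2464 N/mm
Parallel: k_eq = 38.802 + 5.2464 = 44.049 N/mm

44.0 N/mm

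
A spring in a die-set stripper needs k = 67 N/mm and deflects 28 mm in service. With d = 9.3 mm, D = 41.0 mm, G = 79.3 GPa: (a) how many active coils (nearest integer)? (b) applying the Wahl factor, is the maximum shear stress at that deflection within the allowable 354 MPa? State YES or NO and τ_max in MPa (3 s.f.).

N_a = Gd⁴/(8D³k) = (79.3×10³)(9.3⁴)/(8·41.0³·67) = 16.06 → N_a = 16
Actual rate k = Gd⁴/(8D³·16) = 67.242 N/mm
Working load F = kδ = 67.242·28 = 1882.8 N
C = 41.0/9.3 = 4.4086; K_W = (4C−1)/(4C−4)+0.615/C = 1.3595
τ_max = K_W·8FD/(πd³) = 1.3595·244.39 = 332.25 MPa
τ_max ≤ 354 MPa → acceptable

(a) 16 coils; (b) YES, τ_max = 332 MPa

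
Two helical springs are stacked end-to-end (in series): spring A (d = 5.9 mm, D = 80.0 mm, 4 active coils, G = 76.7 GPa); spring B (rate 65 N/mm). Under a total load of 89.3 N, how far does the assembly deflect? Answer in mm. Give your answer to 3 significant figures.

17.1 mm

k_A = Gd⁴/(8D³N_a) = (76.7×10³)(5.9⁴)/(8·80.0³·4) = 5.6726 N/mm
Series: 1/k_eq = 1/5.6726 + 1/65 = 0.19167; k_eq = 5.2173 N/mm
δ = F/k_eq = 89.3/5.2173 = 17.116 mm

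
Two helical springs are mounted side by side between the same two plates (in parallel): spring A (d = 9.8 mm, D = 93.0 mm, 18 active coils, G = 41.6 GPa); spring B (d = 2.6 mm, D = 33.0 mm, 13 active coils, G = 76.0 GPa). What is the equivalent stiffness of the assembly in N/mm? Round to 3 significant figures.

4.24 N/mm

k_A = Gd⁴/(8D³N_a) = (41.6×10³)(9.8⁴)/(8·93.0³·18) = 3.3127 N/mm
k_B = Gd⁴/(8D³N_a) = (76.0×10³)(2.6⁴)/(8·33.0³·13) = 0.92925 N/mm
Parallel: k_eq = 3.3127 + 0.92925 = 4.242 N/mm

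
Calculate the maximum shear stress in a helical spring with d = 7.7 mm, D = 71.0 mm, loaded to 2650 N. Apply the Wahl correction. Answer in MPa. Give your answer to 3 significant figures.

Spring index C = D/d = 71.0/7.7 = 9.2208
K_W = (4C−1)/(4C−4) + 0.615/C = 35.883/32.883 + 0.0667 = 1.1579
τ₀ = 8FD/(πd³) = 8·2650·71.0/(π·7.7³) = 1.5052e+06/1434.2 = 1049.5 MPa
τ_max = K·τ₀ = 1.1579 × 1049.5 = 1215.2 MPa

1220 MPa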